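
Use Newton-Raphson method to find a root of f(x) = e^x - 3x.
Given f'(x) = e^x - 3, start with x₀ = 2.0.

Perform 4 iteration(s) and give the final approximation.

f(x) = e^x - 3x
f'(x) = e^x - 3
x₀ = 2.0

Newton-Raphson formula: x_{n+1} = x_n - f(x_n)/f'(x_n)

Iteration 1:
  f(2.000000) = 1.389056
  f'(2.000000) = 4.389056
  x_1 = 2.000000 - 1.389056/4.389056 = 1.683518
Iteration 2:
  f(1.683518) = 0.333912
  f'(1.683518) = 2.384467
  x_2 = 1.683518 - 0.333912/2.384467 = 1.543482
Iteration 3:
  f(1.543482) = 0.050415
  f'(1.543482) = 1.680861
  x_3 = 1.543482 - 0.050415/1.680861 = 1.513489
Iteration 4:
  f(1.513489) = 0.002085
  f'(1.513489) = 1.542550
  x_4 = 1.513489 - 0.002085/1.542550 = 1.512137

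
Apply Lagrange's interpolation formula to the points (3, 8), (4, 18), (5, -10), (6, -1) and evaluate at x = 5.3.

Lagrange interpolation formula:
P(x) = Σ yᵢ × Lᵢ(x)
where Lᵢ(x) = Π_{j≠i} (x - xⱼ)/(xᵢ - xⱼ)

L_0(5.3) = (5.3 - 4)/(3 - 4) × (5.3 - 5)/(3 - 5) × (5.3 - 6)/(3 - 6) = 0.045500
L_1(5.3) = (5.3 - 3)/(4 - 3) × (5.3 - 5)/(4 - 5) × (5.3 - 6)/(4 - 6) = -0.241500
L_2(5.3) = (5.3 - 3)/(5 - 3) × (5.3 - 4)/(5 - 4) × (5.3 - 6)/(5 - 6) = 1.046500
L_3(5.3) = (5.3 - 3)/(6 - 3) × (5.3 - 4)/(6 - 4) × (5.3 - 5)/(6 - 5) = 0.149500

P(5.3) = 8×L_0(5.3) + 18×L_1(5.3) + (-10)×L_2(5.3) + (-1)×L_3(5.3)
P(5.3) = -14.597500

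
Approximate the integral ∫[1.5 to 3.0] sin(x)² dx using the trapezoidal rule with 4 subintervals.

f(x) = sin(x)²
a = 1.5, b = 3.0, n = 4
h = (b - a)/n = 0.375000

Trapezoidal rule: (h/2)[f(x₀) + 2f(x₁) + 2f(x₂) + ... + f(xₙ)]

x_0 = 1.5000, f(x_0) = 0.994996, coefficient = 1
x_1 = 1.8750, f(x_1) = 0.910280, coefficient = 2
x_2 = 2.2500, f(x_2) = 0.605398, coefficient = 2
x_3 = 2.6250, f(x_3) = 0.243957, coefficient = 2
x_4 = 3.0000, f(x_4) = 0.019915, coefficient = 1

I ≈ (0.375000/2) × 4.534181 = 0.850159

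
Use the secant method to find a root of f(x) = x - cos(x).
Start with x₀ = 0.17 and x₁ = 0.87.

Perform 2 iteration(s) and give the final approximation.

f(x) = x - cos(x)
x₀ = 0.17, x₁ = 0.87

Secant formula: x_{n+1} = x_n - f(x_n)(x_n - x_{n-1})/(f(x_n) - f(x_{n-1}))

Iteration 1:
  f(0.170000) = -0.815585
  f(0.870000) = 0.225173
  x_2 = 0.870000 - 0.225173×(0.870000 - 0.170000)/(0.225173 - (-0.815585))
       = 0.718551
Iteration 2:
  f(0.870000) = 0.225173
  f(0.718551) = -0.034209
  x_3 = 0.718551 - (-0.034209)×(0.718551 - 0.870000)/(-0.034209 - 0.225173)
       = 0.738525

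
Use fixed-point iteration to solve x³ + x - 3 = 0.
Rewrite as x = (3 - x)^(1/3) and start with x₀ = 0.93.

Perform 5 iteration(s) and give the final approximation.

Equation: x³ + x - 3 = 0
Fixed-point form: x = (3 - x)^(1/3)
x₀ = 0.93

x_1 = g(0.930000) = 1.274452
x_2 = g(1.274452) = 1.199432
x_3 = g(1.199432) = 1.216568
x_4 = g(1.216568) = 1.212697
x_5 = g(1.212697) = 1.213574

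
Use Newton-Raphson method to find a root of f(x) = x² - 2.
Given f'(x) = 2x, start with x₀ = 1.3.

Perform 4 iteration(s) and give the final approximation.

f(x) = x² - 2
f'(x) = 2x
x₀ = 1.3

Newton-Raphson formula: x_{n+1} = x_n - f(x_n)/f'(x_n)

Iteration 1:
  f(1.300000) = -0.310000
  f'(1.300000) = 2.600000
  x_1 = 1.300000 - (-0.310000)/2.600000 = 1.419231
Iteration 2:
  f(1.419231) = 0.014216
  f'(1.419231) = 2.838462
  x_2 = 1.419231 - 0.014216/2.838462 = 1.414222
Iteration 3:
  f(1.414222) = 0.000025
  f'(1.414222) = 2.828445
  x_3 = 1.414222 - 0.000025/2.828445 = 1.414214
Iteration 4:
  f(1.414214) = 0.000000
  f'(1.414214) = 2.828427
  x_4 = 1.414214 - 0.000000/2.828427 = 1.414214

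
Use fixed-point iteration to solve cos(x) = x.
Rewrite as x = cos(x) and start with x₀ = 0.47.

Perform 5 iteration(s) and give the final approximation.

Equation: cos(x) = x
Fixed-point form: x = cos(x)
x₀ = 0.47

x_1 = g(0.470000) = 0.891568
x_2 = g(0.891568) = 0.628193
x_3 = g(0.628193) = 0.809091
x_4 = g(0.809091) = 0.690157
x_5 = g(0.690157) = 0.771146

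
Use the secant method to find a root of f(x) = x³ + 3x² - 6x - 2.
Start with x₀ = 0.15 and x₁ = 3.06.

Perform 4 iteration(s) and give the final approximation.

f(x) = x³ + 3x² - 6x - 2
x₀ = 0.15, x₁ = 3.06

Secant formula: x_{n+1} = x_n - f(x_n)(x_n - x_{n-1})/(f(x_n) - f(x_{n-1}))

Iteration 1:
  f(0.150000) = -2.829125
  f(3.060000) = 36.383416
  x_2 = 3.060000 - 36.383416×(3.060000 - 0.150000)/(36.383416 - (-2.829125))
       = 0.359952
Iteration 2:
  f(3.060000) = 36.383416
  f(0.359952) = -3.724379
  x_3 = 0.359952 - (-3.724379)×(0.359952 - 3.060000)/(-3.724379 - 36.383416)
       = 0.610676
Iteration 3:
  f(0.359952) = -3.724379
  f(0.610676) = -4.317545
  x_4 = 0.610676 - (-4.317545)×(0.610676 - 0.359952)/(-4.317545 - (-3.724379))
       = -1.214299
Iteration 4:
  f(0.610676) = -4.317545
  f(-1.214299) = 7.918853
  x_5 = -1.214299 - 7.918853×(-1.214299 - 0.610676)/(7.918853 - (-4.317545))
       = -0.033256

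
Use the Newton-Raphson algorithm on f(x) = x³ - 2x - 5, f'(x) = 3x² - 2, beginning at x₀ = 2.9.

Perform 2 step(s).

f(x) = x³ - 2x - 5
f'(x) = 3x² - 2
x₀ = 2.9

Newton-Raphson formula: x_{n+1} = x_n - f(x_n)/f'(x_n)

Iteration 1:
  f(2.900000) = 13.589000
  f'(2.900000) = 23.230000
  x_1 = 2.900000 - 13.589000/23.230000 = 2.315024
Iteration 2:
  f(2.315024) = 2.776939
  f'(2.315024) = 14.078004
  x_2 = 2.315024 - 2.776939/14.078004 = 2.117770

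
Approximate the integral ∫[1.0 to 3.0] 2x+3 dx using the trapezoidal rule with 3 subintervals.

f(x) = 2x+3
a = 1.0, b = 3.0, n = 3
h = (b - a)/n = 0.666667

Trapezoidal rule: (h/2)[f(x₀) + 2f(x₁) + 2f(x₂) + ... + f(xₙ)]

x_0 = 1.0000, f(x_0) = 5.000000, coefficient = 1
x_1 = 1.6667, f(x_1) = 6.333333, coefficient = 2
x_2 = 2.3333, f(x_2) = 7.666667, coefficient = 2
x_3 = 3.0000, f(x_3) = 9.000000, coefficient = 1

I ≈ (0.666667/2) × 42.000000 = 14.000000
Exact value: 14.000000
Error: 0.000000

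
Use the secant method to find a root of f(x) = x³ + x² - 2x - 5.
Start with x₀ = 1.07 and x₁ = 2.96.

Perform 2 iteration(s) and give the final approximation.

f(x) = x³ + x² - 2x - 5
x₀ = 1.07, x₁ = 2.96

Secant formula: x_{n+1} = x_n - f(x_n)(x_n - x_{n-1})/(f(x_n) - f(x_{n-1}))

Iteration 1:
  f(1.070000) = -4.770057
  f(2.960000) = 23.775936
  x_2 = 2.960000 - 23.775936×(2.960000 - 1.070000)/(23.775936 - (-4.770057))
       = 1.385820
Iteration 2:
  f(2.960000) = 23.775936
  f(1.385820) = -3.189677
  x_3 = 1.385820 - (-3.189677)×(1.385820 - 2.960000)/(-3.189677 - 23.775936)
       = 1.572025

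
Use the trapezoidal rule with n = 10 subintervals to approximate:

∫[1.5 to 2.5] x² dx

f(x) = x²
a = 1.5, b = 2.5, n = 10
h = (b - a)/n = 0.100000

Trapezoidal rule: (h/2)[f(x₀) + 2f(x₁) + 2f(x₂) + ... + f(xₙ)]

x_0 = 1.5000, f(x_0) = 2.250000, coefficient = 1
x_1 = 1.6000, f(x_1) = 2.560000, coefficient = 2
x_2 = 1.7000, f(x_2) = 2.890000, coefficient = 2
x_3 = 1.8000, f(x_3) = 3.240000, coefficient = 2
x_4 = 1.9000, f(x_4) = 3.610000, coefficient = 2
x_5 = 2.0000, f(x_5) = 4.000000, coefficient = 2
x_6 = 2.1000, f(x_6) = 4.410000, coefficient = 2
x_7 = 2.2000, f(x_7) = 4.840000, coefficient = 2
x_8 = 2.3000, f(x_8) = 5.290000, coefficient = 2
x_9 = 2.4000, f(x_9) = 5.760000, coefficient = 2
x_10 = 2.5000, f(x_10) = 6.250000, coefficient = 1

I ≈ (0.100000/2) × 81.700000 = 4.085000
Exact value: 4.083333
Error: 0.001667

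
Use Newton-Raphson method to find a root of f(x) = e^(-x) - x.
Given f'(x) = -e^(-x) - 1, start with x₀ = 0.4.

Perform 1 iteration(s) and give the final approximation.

f(x) = e^(-x) - x
f'(x) = -e^(-x) - 1
x₀ = 0.4

Newton-Raphson formula: x_{n+1} = x_n - f(x_n)/f'(x_n)

Iteration 1:
  f(0.400000) = 0.270320
  f'(0.400000) = -1.670320
  x_1 = 0.400000 - 0.270320/(-1.670320) = 0.561837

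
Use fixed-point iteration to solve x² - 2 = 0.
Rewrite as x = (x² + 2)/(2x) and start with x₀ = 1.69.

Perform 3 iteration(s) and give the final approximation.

Equation: x² - 2 = 0
Fixed-point form: x = (x² + 2)/(2x)
x₀ = 1.69

x_1 = g(1.690000) = 1.436716
x_2 = g(1.436716) = 1.414390
x_3 = g(1.414390) = 1.414214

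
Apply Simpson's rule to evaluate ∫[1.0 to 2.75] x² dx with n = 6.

f(x) = x²
a = 1.0, b = 2.75, n = 6
h = (b - a)/n = 0.291667

Simpson's rule: (h/3)[f(x₀) + 4f(x₁) + 2f(x₂) + ... + f(xₙ)]

x_0 = 1.0000, f(x_0) = 1.000000, coefficient = 1
x_1 = 1.2917, f(x_1) = 1.668403, coefficient = 4
x_2 = 1.5833, f(x_2) = 2.506944, coefficient = 2
x_3 = 1.8750, f(x_3) = 3.515625, coefficient = 4
x_4 = 2.1667, f(x_4) = 4.694444, coefficient = 2
x_5 = 2.4583, f(x_5) = 6.043403, coefficient = 4
x_6 = 2.7500, f(x_6) = 7.562500, coefficient = 1

I ≈ (0.291667/3) × 67.875000 = 6.598958
Exact value: 6.598958
Error: 0.000000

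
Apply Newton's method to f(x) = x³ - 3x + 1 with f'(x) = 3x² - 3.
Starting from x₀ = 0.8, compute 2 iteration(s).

f(x) = x³ - 3x + 1
f'(x) = 3x² - 3
x₀ = 0.8

Newton-Raphson formula: x_{n+1} = x_n - f(x_n)/f'(x_n)

Iteration 1:
  f(0.800000) = -0.888000
  f'(0.800000) = -1.080000
  x_1 = 0.800000 - (-0.888000)/(-1.080000) = -0.022222
Iteration 2:
  f(-0.022222) = 1.066656
  f'(-0.022222) = -2.998519
  x_2 = -0.022222 - 1.066656/(-2.998519) = 0.333505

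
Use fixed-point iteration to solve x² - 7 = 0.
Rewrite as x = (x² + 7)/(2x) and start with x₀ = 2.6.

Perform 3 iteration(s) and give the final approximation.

Equation: x² - 7 = 0
Fixed-point form: x = (x² + 7)/(2x)
x₀ = 2.6

x_1 = g(2.600000) = 2.646154
x_2 = g(2.646154) = 2.645751
x_3 = g(2.645751) = 2.645751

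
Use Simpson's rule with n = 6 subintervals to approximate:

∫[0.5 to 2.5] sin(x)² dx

f(x) = sin(x)²
a = 0.5, b = 2.5, n = 6
h = (b - a)/n = 0.333333

Simpson's rule: (h/3)[f(x₀) + 4f(x₁) + 2f(x₂) + ... + f(xₙ)]

x_0 = 0.5000, f(x_0) = 0.229849, coefficient = 1
x_1 = 0.8333, f(x_1) = 0.547862, coefficient = 4
x_2 = 1.1667, f(x_2) = 0.845379, coefficient = 2
x_3 = 1.5000, f(x_3) = 0.994996, coefficient = 4
x_4 = 1.8333, f(x_4) = 0.932643, coefficient = 2
x_5 = 2.1667, f(x_5) = 0.685022, coefficient = 4
x_6 = 2.5000, f(x_6) = 0.358169, coefficient = 1

I ≈ (0.333333/3) × 13.055581 = 1.450620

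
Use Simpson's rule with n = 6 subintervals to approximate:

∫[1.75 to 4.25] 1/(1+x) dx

f(x) = 1/(1+x)
a = 1.75, b = 4.25, n = 6
h = (b - a)/n = 0.416667

Simpson's rule: (h/3)[f(x₀) + 4f(x₁) + 2f(x₂) + ... + f(xₙ)]

x_0 = 1.7500, f(x_0) = 0.363636, coefficient = 1
x_1 = 2.1667, f(x_1) = 0.315789, coefficient = 4
x_2 = 2.5833, f(x_2) = 0.279070, coefficient = 2
x_3 = 3.0000, f(x_3) = 0.250000, coefficient = 4
x_4 = 3.4167, f(x_4) = 0.226415, coefficient = 2
x_5 = 3.8333, f(x_5) = 0.206897, coefficient = 4
x_6 = 4.2500, f(x_6) = 0.190476, coefficient = 1

I ≈ (0.416667/3) × 4.655826 = 0.646643
Exact value: 0.646627
Error: 0.000015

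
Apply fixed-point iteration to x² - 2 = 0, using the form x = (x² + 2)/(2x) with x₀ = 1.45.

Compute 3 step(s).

Equation: x² - 2 = 0
Fixed-point form: x = (x² + 2)/(2x)
x₀ = 1.45

x_1 = g(1.450000) = 1.414655
x_2 = g(1.414655) = 1.414214
x_3 = g(1.414214) = 1.414214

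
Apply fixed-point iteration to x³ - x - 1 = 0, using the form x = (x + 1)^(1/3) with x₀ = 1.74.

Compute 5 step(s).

Equation: x³ - x - 1 = 0
Fixed-point form: x = (x + 1)^(1/3)
x₀ = 1.74

x_1 = g(1.740000) = 1.399319
x_2 = g(1.399319) = 1.338739
x_3 = g(1.338739) = 1.327376
x_4 = g(1.327376) = 1.325223
x_5 = g(1.325223) = 1.324814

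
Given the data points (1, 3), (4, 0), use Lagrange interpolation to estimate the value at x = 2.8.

Lagrange interpolation formula:
P(x) = Σ yᵢ × Lᵢ(x)
where Lᵢ(x) = Π_{j≠i} (x - xⱼ)/(xᵢ - xⱼ)

L_0(2.8) = (2.8 - 4)/(1 - 4) = 0.400000
L_1(2.8) = (2.8 - 1)/(4 - 1) = 0.600000

P(2.8) = 3×L_0(2.8) + 0×L_1(2.8)
P(2.8) = 1.200000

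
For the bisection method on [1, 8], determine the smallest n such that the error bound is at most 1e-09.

We need (b-a)/2^n ≤ 1e-09
(8 - 1)/2^n ≤ 1e-09
7/2^n ≤ 1e-09
2^n ≥ 7000000000
n ≥ log₂(7000000000) = 32.70
n ≥ 33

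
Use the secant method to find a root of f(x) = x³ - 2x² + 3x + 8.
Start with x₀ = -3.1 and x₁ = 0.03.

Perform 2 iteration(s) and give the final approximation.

f(x) = x³ - 2x² + 3x + 8
x₀ = -3.1, x₁ = 0.03

Secant formula: x_{n+1} = x_n - f(x_n)(x_n - x_{n-1})/(f(x_n) - f(x_{n-1}))

Iteration 1:
  f(-3.100000) = -50.311000
  f(0.030000) = 8.088227
  x_2 = 0.030000 - 8.088227×(0.030000 - (-3.100000))/(8.088227 - (-50.311000))
       = -0.403501
Iteration 2:
  f(0.030000) = 8.088227
  f(-0.403501) = 6.398173
  x_3 = -0.403501 - 6.398173×(-0.403501 - 0.030000)/(6.398173 - 8.088227)
       = -2.044643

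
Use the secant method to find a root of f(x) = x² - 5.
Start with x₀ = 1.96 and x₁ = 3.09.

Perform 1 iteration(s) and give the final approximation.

f(x) = x² - 5
x₀ = 1.96, x₁ = 3.09

Secant formula: x_{n+1} = x_n - f(x_n)(x_n - x_{n-1})/(f(x_n) - f(x_{n-1}))

Iteration 1:
  f(1.960000) = -1.158400
  f(3.090000) = 4.548100
  x_2 = 3.090000 - 4.548100×(3.090000 - 1.960000)/(4.548100 - (-1.158400))
       = 2.189386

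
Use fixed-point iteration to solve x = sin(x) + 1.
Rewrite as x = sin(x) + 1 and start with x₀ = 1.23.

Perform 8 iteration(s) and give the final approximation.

Equation: x = sin(x) + 1
Fixed-point form: x = sin(x) + 1
x₀ = 1.23

x_1 = g(1.230000) = 1.942489
x_2 = g(1.942489) = 1.931714
x_3 = g(1.931714) = 1.935573
x_4 = g(1.935573) = 1.934203
x_5 = g(1.934203) = 1.934691
x_6 = g(1.934691) = 1.934518
x_7 = g(1.934518) = 1.934579
x_8 = g(1.934579) = 1.934557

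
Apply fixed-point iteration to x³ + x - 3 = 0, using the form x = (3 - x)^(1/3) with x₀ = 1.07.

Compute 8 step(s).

Equation: x³ + x - 3 = 0
Fixed-point form: x = (3 - x)^(1/3)
x₀ = 1.07

x_1 = g(1.070000) = 1.245047
x_2 = g(1.245047) = 1.206207
x_3 = g(1.206207) = 1.215041
x_4 = g(1.215041) = 1.213043
x_5 = g(1.213043) = 1.213495
x_6 = g(1.213495) = 1.213393
x_7 = g(1.213393) = 1.213416
x_8 = g(1.213416) = 1.213411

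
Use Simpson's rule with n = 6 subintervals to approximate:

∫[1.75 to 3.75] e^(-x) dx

f(x) = e^(-x)
a = 1.75, b = 3.75, n = 6
h = (b - a)/n = 0.333333

Simpson's rule: (h/3)[f(x₀) + 4f(x₁) + 2f(x₂) + ... + f(xₙ)]

x_0 = 1.7500, f(x_0) = 0.173774, coefficient = 1
x_1 = 2.0833, f(x_1) = 0.124514, coefficient = 4
x_2 = 2.4167, f(x_2) = 0.089219, coefficient = 2
x_3 = 2.7500, f(x_3) = 0.063928, coefficient = 4
x_4 = 3.0833, f(x_4) = 0.045806, coefficient = 2
x_5 = 3.4167, f(x_5) = 0.032822, coefficient = 4
x_6 = 3.7500, f(x_6) = 0.023518, coefficient = 1

I ≈ (0.333333/3) × 1.352397 = 0.150266
Exact value: 0.150256
Error: 0.000010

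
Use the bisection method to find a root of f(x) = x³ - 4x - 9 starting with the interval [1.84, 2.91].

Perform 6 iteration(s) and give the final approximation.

f(x) = x³ - 4x - 9
Initial interval: [1.84, 2.91]

Iteration 1:
  c_1 = (1.840000 + 2.910000)/2 = 2.375000
  f(c_1) = f(2.375000) = -5.103516
  f(a) × f(c) ≥ 0, new interval: [2.375000, 2.910000]
Iteration 2:
  c_2 = (2.375000 + 2.910000)/2 = 2.642500
  f(c_2) = f(2.642500) = -1.117934
  f(a) × f(c) ≥ 0, new interval: [2.642500, 2.910000]
Iteration 3:
  c_3 = (2.642500 + 2.910000)/2 = 2.776250
  f(c_3) = f(2.776250) = 1.293125
  f(a) × f(c) < 0, new interval: [2.642500, 2.776250]
Iteration 4:
  c_4 = (2.642500 + 2.776250)/2 = 2.709375
  f(c_4) = f(2.709375) = 0.051244
  f(a) × f(c) < 0, new interval: [2.642500, 2.709375]
Iteration 5:
  c_5 = (2.642500 + 2.709375)/2 = 2.675937
  f(c_5) = f(2.675937) = -0.542321
  f(a) × f(c) ≥ 0, new interval: [2.675937, 2.709375]
Iteration 6:
  c_6 = (2.675937 + 2.709375)/2 = 2.692656
  f(c_6) = f(2.692656) = -0.247796
  f(a) × f(c) ≥ 0, new interval: [2.692656, 2.709375]

After 6 iteration(s), the approximation is c_6 = 2.692656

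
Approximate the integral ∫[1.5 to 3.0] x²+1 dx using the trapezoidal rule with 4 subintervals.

f(x) = x²+1
a = 1.5, b = 3.0, n = 4
h = (b - a)/n = 0.375000

Trapezoidal rule: (h/2)[f(x₀) + 2f(x₁) + 2f(x₂) + ... + f(xₙ)]

x_0 = 1.5000, f(x_0) = 3.250000, coefficient = 1
x_1 = 1.8750, f(x_1) = 4.515625, coefficient = 2
x_2 = 2.2500, f(x_2) = 6.062500, coefficient = 2
x_3 = 2.6250, f(x_3) = 7.890625, coefficient = 2
x_4 = 3.0000, f(x_4) = 10.000000, coefficient = 1

I ≈ (0.375000/2) × 50.187500 = 9.410156
Exact value: 9.375000
Error: 0.035156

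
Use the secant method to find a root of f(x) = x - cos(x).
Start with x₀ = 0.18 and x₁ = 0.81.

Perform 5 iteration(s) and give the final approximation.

f(x) = x - cos(x)
x₀ = 0.18, x₁ = 0.81

Secant formula: x_{n+1} = x_n - f(x_n)(x_n - x_{n-1})/(f(x_n) - f(x_{n-1}))

Iteration 1:
  f(0.180000) = -0.803844
  f(0.810000) = 0.120502
  x_2 = 0.810000 - 0.120502×(0.810000 - 0.180000)/(0.120502 - (-0.803844))
       = 0.727871
Iteration 2:
  f(0.810000) = 0.120502
  f(0.727871) = -0.018722
  x_3 = 0.727871 - (-0.018722)×(0.727871 - 0.810000)/(-0.018722 - 0.120502)
       = 0.738915
Iteration 3:
  f(0.727871) = -0.018722
  f(0.738915) = -0.000285
  x_4 = 0.738915 - (-0.000285)×(0.738915 - 0.727871)/(-0.000285 - (-0.018722))
       = 0.739086
Iteration 4:
  f(0.738915) = -0.000285
  f(0.739086) = 0.000001
  x_5 = 0.739086 - 0.000001×(0.739086 - 0.738915)/(0.000001 - (-0.000285))
       = 0.739085
Iteration 5:
  f(0.739086) = 0.000001
  f(0.739085) = 0.000000
  x_6 = 0.739085 - 0.000000×(0.739085 - 0.739086)/(0.000000 - 0.000001)
       = 0.739085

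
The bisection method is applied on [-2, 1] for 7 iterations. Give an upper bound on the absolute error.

Bisection error bound: |error| ≤ (b-a)/2^n
|error| ≤ (1 - (-2))/2^7 = 3/2^7
|error| ≤ 0.0234375000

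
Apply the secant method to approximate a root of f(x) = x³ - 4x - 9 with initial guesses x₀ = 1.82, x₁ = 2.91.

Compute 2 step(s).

f(x) = x³ - 4x - 9
x₀ = 1.82, x₁ = 2.91

Secant formula: x_{n+1} = x_n - f(x_n)(x_n - x_{n-1})/(f(x_n) - f(x_{n-1}))

Iteration 1:
  f(1.820000) = -10.251432
  f(2.910000) = 4.002171
  x_2 = 2.910000 - 4.002171×(2.910000 - 1.820000)/(4.002171 - (-10.251432))
       = 2.603946
Iteration 2:
  f(2.910000) = 4.002171
  f(2.603946) = -1.759631
  x_3 = 2.603946 - (-1.759631)×(2.603946 - 2.910000)/(-1.759631 - 4.002171)
       = 2.697414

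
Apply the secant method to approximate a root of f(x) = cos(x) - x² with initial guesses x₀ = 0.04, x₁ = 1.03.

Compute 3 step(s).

f(x) = cos(x) - x²
x₀ = 0.04, x₁ = 1.03

Secant formula: x_{n+1} = x_n - f(x_n)(x_n - x_{n-1})/(f(x_n) - f(x_{n-1}))

Iteration 1:
  f(0.040000) = 0.997600
  f(1.030000) = -0.546081
  x_2 = 1.030000 - (-0.546081)×(1.030000 - 0.040000)/(-0.546081 - 0.997600)
       = 0.679785
Iteration 2:
  f(1.030000) = -0.546081
  f(0.679785) = 0.315600
  x_3 = 0.679785 - 0.315600×(0.679785 - 1.030000)/(0.315600 - (-0.546081))
       = 0.808055
Iteration 3:
  f(0.679785) = 0.315600
  f(0.808055) = 0.037953
  x_4 = 0.808055 - 0.037953×(0.808055 - 0.679785)/(0.037953 - 0.315600)
       = 0.825589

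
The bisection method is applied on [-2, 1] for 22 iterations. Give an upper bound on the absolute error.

Bisection error bound: |error| ≤ (b-a)/2^n
|error| ≤ (1 - (-2))/2^22 = 3/2^22
|error| ≤ 0.0000007153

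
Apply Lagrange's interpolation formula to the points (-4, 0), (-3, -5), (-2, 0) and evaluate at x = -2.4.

Lagrange interpolation formula:
P(x) = Σ yᵢ × Lᵢ(x)
where Lᵢ(x) = Π_{j≠i} (x - xⱼ)/(xᵢ - xⱼ)

L_0(-2.4) = (-2.4 - (-3))/(-4 - (-3)) × (-2.4 - (-2))/(-4 - (-2)) = -0.120000
L_1(-2.4) = (-2.4 - (-4))/(-3 - (-4)) × (-2.4 - (-2))/(-3 - (-2)) = 0.640000
L_2(-2.4) = (-2.4 - (-4))/(-2 - (-4)) × (-2.4 - (-3))/(-2 - (-3)) = 0.480000

P(-2.4) = 0×L_0(-2.4) + (-5)×L_1(-2.4) + 0×L_2(-2.4)
P(-2.4) = -3.200000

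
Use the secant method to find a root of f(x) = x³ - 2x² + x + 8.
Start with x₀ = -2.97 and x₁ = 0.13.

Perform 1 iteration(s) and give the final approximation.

f(x) = x³ - 2x² + x + 8
x₀ = -2.97, x₁ = 0.13

Secant formula: x_{n+1} = x_n - f(x_n)(x_n - x_{n-1})/(f(x_n) - f(x_{n-1}))

Iteration 1:
  f(-2.970000) = -38.809873
  f(0.130000) = 8.098397
  x_2 = 0.130000 - 8.098397×(0.130000 - (-2.970000))/(8.098397 - (-38.809873))
       = -0.405194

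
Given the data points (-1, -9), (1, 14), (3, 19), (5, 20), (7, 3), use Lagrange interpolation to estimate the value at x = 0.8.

Lagrange interpolation formula:
P(x) = Σ yᵢ × Lᵢ(x)
where Lᵢ(x) = Π_{j≠i} (x - xⱼ)/(xᵢ - xⱼ)

L_0(0.8) = (0.8 - 1)/(-1 - 1) × (0.8 - 3)/(-1 - 3) × (0.8 - 5)/(-1 - 5) × (0.8 - 7)/(-1 - 7) = 0.029837
L_1(0.8) = (0.8 - (-1))/(1 - (-1)) × (0.8 - 3)/(1 - 3) × (0.8 - 5)/(1 - 5) × (0.8 - 7)/(1 - 7) = 1.074150
L_2(0.8) = (0.8 - (-1))/(3 - (-1)) × (0.8 - 1)/(3 - 1) × (0.8 - 5)/(3 - 5) × (0.8 - 7)/(3 - 7) = -0.146475
L_3(0.8) = (0.8 - (-1))/(5 - (-1)) × (0.8 - 1)/(5 - 1) × (0.8 - 3)/(5 - 3) × (0.8 - 7)/(5 - 7) = 0.051150
L_4(0.8) = (0.8 - (-1))/(7 - (-1)) × (0.8 - 1)/(7 - 1) × (0.8 - 3)/(7 - 3) × (0.8 - 5)/(7 - 5) = -0.008662

P(0.8) = (-9)×L_0(0.8) + 14×L_1(0.8) + 19×L_2(0.8) + 20×L_3(0.8) + 3×L_4(0.8)
P(0.8) = 12.983550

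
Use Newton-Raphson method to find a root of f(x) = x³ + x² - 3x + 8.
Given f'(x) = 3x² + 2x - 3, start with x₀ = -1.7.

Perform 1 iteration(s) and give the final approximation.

f(x) = x³ + x² - 3x + 8
f'(x) = 3x² + 2x - 3
x₀ = -1.7

Newton-Raphson formula: x_{n+1} = x_n - f(x_n)/f'(x_n)

Iteration 1:
  f(-1.700000) = 11.077000
  f'(-1.700000) = 2.270000
  x_1 = -1.700000 - 11.077000/2.270000 = -6.579736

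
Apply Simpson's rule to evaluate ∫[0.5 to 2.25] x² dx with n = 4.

f(x) = x²
a = 0.5, b = 2.25, n = 4
h = (b - a)/n = 0.437500

Simpson's rule: (h/3)[f(x₀) + 4f(x₁) + 2f(x₂) + ... + f(xₙ)]

x_0 = 0.5000, f(x_0) = 0.250000, coefficient = 1
x_1 = 0.9375, f(x_1) = 0.878906, coefficient = 4
x_2 = 1.3750, f(x_2) = 1.890625, coefficient = 2
x_3 = 1.8125, f(x_3) = 3.285156, coefficient = 4
x_4 = 2.2500, f(x_4) = 5.062500, coefficient = 1

I ≈ (0.437500/3) × 25.750000 = 3.755208
Exact value: 3.755208
Error: 0.000000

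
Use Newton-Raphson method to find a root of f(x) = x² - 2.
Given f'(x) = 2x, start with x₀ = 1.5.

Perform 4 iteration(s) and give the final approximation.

f(x) = x² - 2
f'(x) = 2x
x₀ = 1.5

Newton-Raphson formula: x_{n+1} = x_n - f(x_n)/f'(x_n)

Iteration 1:
  f(1.500000) = 0.250000
  f'(1.500000) = 3.000000
  x_1 = 1.500000 - 0.250000/3.000000 = 1.416667
Iteration 2:
  f(1.416667) = 0.006944
  f'(1.416667) = 2.833333
  x_2 = 1.416667 - 0.006944/2.833333 = 1.414216
Iteration 3:
  f(1.414216) = 0.000006
  f'(1.414216) = 2.828431
  x_3 = 1.414216 - 0.000006/2.828431 = 1.414214
Iteration 4:
  f(1.414214) = 0.000000
  f'(1.414214) = 2.828427
  x_4 = 1.414214 - 0.000000/2.828427 = 1.414214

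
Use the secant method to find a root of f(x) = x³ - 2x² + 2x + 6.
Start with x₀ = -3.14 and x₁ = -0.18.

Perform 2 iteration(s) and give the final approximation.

f(x) = x³ - 2x² + 2x + 6
x₀ = -3.14, x₁ = -0.18

Secant formula: x_{n+1} = x_n - f(x_n)(x_n - x_{n-1})/(f(x_n) - f(x_{n-1}))

Iteration 1:
  f(-3.140000) = -50.958344
  f(-0.180000) = 5.569368
  x_2 = -0.180000 - 5.569368×(-0.180000 - (-3.140000))/(5.569368 - (-50.958344))
       = -0.471633
Iteration 2:
  f(-0.180000) = 5.569368
  f(-0.471633) = 4.506951
  x_3 = -0.471633 - 4.506951×(-0.471633 - (-0.180000))/(4.506951 - 5.569368)
       = -1.708788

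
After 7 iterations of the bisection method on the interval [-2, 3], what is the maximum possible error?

Bisection error bound: |error| ≤ (b-a)/2^n
|error| ≤ (3 - (-2))/2^7 = 5/2^7
|error| ≤ 0.0390625000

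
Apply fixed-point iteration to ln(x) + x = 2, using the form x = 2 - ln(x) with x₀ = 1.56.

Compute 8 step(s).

Equation: ln(x) + x = 2
Fixed-point form: x = 2 - ln(x)
x₀ = 1.56

x_1 = g(1.560000) = 1.555314
x_2 = g(1.555314) = 1.558322
x_3 = g(1.558322) = 1.556390
x_4 = g(1.556390) = 1.557631
x_5 = g(1.557631) = 1.556834
x_6 = g(1.556834) = 1.557346
x_7 = g(1.557346) = 1.557017
x_8 = g(1.557017) = 1.557228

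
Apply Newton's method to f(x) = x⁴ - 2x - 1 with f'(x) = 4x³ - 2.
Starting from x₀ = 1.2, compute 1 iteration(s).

f(x) = x⁴ - 2x - 1
f'(x) = 4x³ - 2
x₀ = 1.2

Newton-Raphson formula: x_{n+1} = x_n - f(x_n)/f'(x_n)

Iteration 1:
  f(1.200000) = -1.326400
  f'(1.200000) = 4.912000
  x_1 = 1.200000 - (-1.326400)/4.912000 = 1.470033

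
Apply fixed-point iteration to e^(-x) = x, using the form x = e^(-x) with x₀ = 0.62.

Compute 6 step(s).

Equation: e^(-x) = x
Fixed-point form: x = e^(-x)
x₀ = 0.62

x_1 = g(0.620000) = 0.537944
x_2 = g(0.537944) = 0.583947
x_3 = g(0.583947) = 0.557693
x_4 = g(0.557693) = 0.572529
x_5 = g(0.572529) = 0.564097
x_6 = g(0.564097) = 0.568873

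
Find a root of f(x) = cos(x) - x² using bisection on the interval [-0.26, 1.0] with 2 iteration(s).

f(x) = cos(x) - x²
Initial interval: [-0.26, 1.0]

Iteration 1:
  c_1 = (-0.260000 + 1.000000)/2 = 0.370000
  f(c_1) = f(0.370000) = 0.795427
  f(a) × f(c) ≥ 0, new interval: [0.370000, 1.000000]
Iteration 2:
  c_2 = (0.370000 + 1.000000)/2 = 0.685000
  f(c_2) = f(0.685000) = 0.305194
  f(a) × f(c) ≥ 0, new interval: [0.685000, 1.000000]

After 2 iteration(s), the approximation is c_2 = 0.685000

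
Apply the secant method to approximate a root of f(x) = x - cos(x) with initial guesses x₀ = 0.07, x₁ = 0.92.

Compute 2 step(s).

f(x) = x - cos(x)
x₀ = 0.07, x₁ = 0.92

Secant formula: x_{n+1} = x_n - f(x_n)(x_n - x_{n-1})/(f(x_n) - f(x_{n-1}))

Iteration 1:
  f(0.070000) = -0.927551
  f(0.920000) = 0.314180
  x_2 = 0.920000 - 0.314180×(0.920000 - 0.070000)/(0.314180 - (-0.927551))
       = 0.704935
Iteration 2:
  f(0.920000) = 0.314180
  f(0.704935) = -0.056719
  x_3 = 0.704935 - (-0.056719)×(0.704935 - 0.920000)/(-0.056719 - 0.314180)
       = 0.737823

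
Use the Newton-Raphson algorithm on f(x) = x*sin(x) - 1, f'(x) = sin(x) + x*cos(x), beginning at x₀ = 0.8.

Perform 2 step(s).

f(x) = x*sin(x) - 1
f'(x) = sin(x) + x*cos(x)
x₀ = 0.8

Newton-Raphson formula: x_{n+1} = x_n - f(x_n)/f'(x_n)

Iteration 1:
  f(0.800000) = -0.426115
  f'(0.800000) = 1.274721
  x_1 = 0.800000 - (-0.426115)/1.274721 = 1.134281
Iteration 2:
  f(1.134281) = 0.027920
  f'(1.134281) = 1.385786
  x_2 = 1.134281 - 0.027920/1.385786 = 1.114134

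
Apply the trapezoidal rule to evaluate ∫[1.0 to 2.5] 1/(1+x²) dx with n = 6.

f(x) = 1/(1+x²)
a = 1.0, b = 2.5, n = 6
h = (b - a)/n = 0.250000

Trapezoidal rule: (h/2)[f(x₀) + 2f(x₁) + 2f(x₂) + ... + f(xₙ)]

x_0 = 1.0000, f(x_0) = 0.500000, coefficient = 1
x_1 = 1.2500, f(x_1) = 0.390244, coefficient = 2
x_2 = 1.5000, f(x_2) = 0.307692, coefficient = 2
x_3 = 1.7500, f(x_3) = 0.246154, coefficient = 2
x_4 = 2.0000, f(x_4) = 0.200000, coefficient = 2
x_5 = 2.2500, f(x_5) = 0.164948, coefficient = 2
x_6 = 2.5000, f(x_6) = 0.137931, coefficient = 1

I ≈ (0.250000/2) × 3.256008 = 0.407001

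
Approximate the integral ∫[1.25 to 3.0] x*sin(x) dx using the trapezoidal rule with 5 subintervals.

f(x) = x*sin(x)
a = 1.25, b = 3.0, n = 5
h = (b - a)/n = 0.350000

Trapezoidal rule: (h/2)[f(x₀) + 2f(x₁) + 2f(x₂) + ... + f(xₙ)]

x_0 = 1.2500, f(x_0) = 1.186231, coefficient = 1
x_1 = 1.6000, f(x_1) = 1.599318, coefficient = 2
x_2 = 1.9500, f(x_2) = 1.811471, coefficient = 2
x_3 = 2.3000, f(x_3) = 1.715122, coefficient = 2
x_4 = 2.6500, f(x_4) = 1.250881, coefficient = 2
x_5 = 3.0000, f(x_5) = 0.423360, coefficient = 1

I ≈ (0.350000/2) × 14.363175 = 2.513556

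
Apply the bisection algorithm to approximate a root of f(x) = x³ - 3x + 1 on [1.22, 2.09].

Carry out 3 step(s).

f(x) = x³ - 3x + 1
Initial interval: [1.22, 2.09]

Iteration 1:
  c_1 = (1.220000 + 2.090000)/2 = 1.655000
  f(c_1) = f(1.655000) = 0.568086
  f(a) × f(c) < 0, new interval: [1.220000, 1.655000]
Iteration 2:
  c_2 = (1.220000 + 1.655000)/2 = 1.437500
  f(c_2) = f(1.437500) = -0.342041
  f(a) × f(c) ≥ 0, new interval: [1.437500, 1.655000]
Iteration 3:
  c_3 = (1.437500 + 1.655000)/2 = 1.546250
  f(c_3) = f(1.546250) = 0.058162
  f(a) × f(c) < 0, new interval: [1.437500, 1.546250]

After 3 iteration(s), the approximation is c_3 = 1.546250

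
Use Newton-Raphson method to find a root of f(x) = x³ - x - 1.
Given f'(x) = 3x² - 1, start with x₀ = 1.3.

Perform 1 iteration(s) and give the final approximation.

f(x) = x³ - x - 1
f'(x) = 3x² - 1
x₀ = 1.3

Newton-Raphson formula: x_{n+1} = x_n - f(x_n)/f'(x_n)

Iteration 1:
  f(1.300000) = -0.103000
  f'(1.300000) = 4.070000
  x_1 = 1.300000 - (-0.103000)/4.070000 = 1.325307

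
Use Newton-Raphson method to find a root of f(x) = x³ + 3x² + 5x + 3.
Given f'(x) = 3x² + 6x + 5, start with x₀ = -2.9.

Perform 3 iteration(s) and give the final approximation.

f(x) = x³ + 3x² + 5x + 3
f'(x) = 3x² + 6x + 5
x₀ = -2.9

Newton-Raphson formula: x_{n+1} = x_n - f(x_n)/f'(x_n)

Iteration 1:
  f(-2.900000) = -10.659000
  f'(-2.900000) = 12.830000
  x_1 = -2.900000 - (-10.659000)/12.830000 = -2.069213
Iteration 2:
  f(-2.069213) = -3.360767
  f'(-2.069213) = 5.429648
  x_2 = -2.069213 - (-3.360767)/5.429648 = -1.450247
Iteration 3:
  f(-1.450247) = -0.991769
  f'(-1.450247) = 2.608167
  x_3 = -1.450247 - (-0.991769)/2.608167 = -1.069992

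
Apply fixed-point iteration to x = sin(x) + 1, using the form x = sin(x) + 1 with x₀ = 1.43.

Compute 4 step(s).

Equation: x = sin(x) + 1
Fixed-point form: x = sin(x) + 1
x₀ = 1.43

x_1 = g(1.430000) = 1.990105
x_2 = g(1.990105) = 1.913371
x_3 = g(1.913371) = 1.941893
x_4 = g(1.941893) = 1.931930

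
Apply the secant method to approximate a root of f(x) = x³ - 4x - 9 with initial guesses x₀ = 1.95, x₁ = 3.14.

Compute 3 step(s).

f(x) = x³ - 4x - 9
x₀ = 1.95, x₁ = 3.14

Secant formula: x_{n+1} = x_n - f(x_n)(x_n - x_{n-1})/(f(x_n) - f(x_{n-1}))

Iteration 1:
  f(1.950000) = -9.385125
  f(3.140000) = 9.399144
  x_2 = 3.140000 - 9.399144×(3.140000 - 1.950000)/(9.399144 - (-9.385125))
       = 2.544556
Iteration 2:
  f(3.140000) = 9.399144
  f(2.544556) = -2.702822
  x_3 = 2.544556 - (-2.702822)×(2.544556 - 3.140000)/(-2.702822 - 9.399144)
       = 2.677541
Iteration 3:
  f(2.544556) = -2.702822
  f(2.677541) = -0.514270
  x_4 = 2.677541 - (-0.514270)×(2.677541 - 2.544556)/(-0.514270 - (-2.702822))
       = 2.708790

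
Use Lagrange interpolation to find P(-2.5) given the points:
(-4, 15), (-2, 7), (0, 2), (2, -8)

Lagrange interpolation formula:
P(x) = Σ yᵢ × Lᵢ(x)
where Lᵢ(x) = Π_{j≠i} (x - xⱼ)/(xᵢ - xⱼ)

L_0(-2.5) = (-2.5 - (-2))/(-4 - (-2)) × (-2.5 - 0)/(-4 - 0) × (-2.5 - 2)/(-4 - 2) = 0.117188
L_1(-2.5) = (-2.5 - (-4))/(-2 - (-4)) × (-2.5 - 0)/(-2 - 0) × (-2.5 - 2)/(-2 - 2) = 1.054688
L_2(-2.5) = (-2.5 - (-4))/(0 - (-4)) × (-2.5 - (-2))/(0 - (-2)) × (-2.5 - 2)/(0 - 2) = -0.210938
L_3(-2.5) = (-2.5 - (-4))/(2 - (-4)) × (-2.5 - (-2))/(2 - (-2)) × (-2.5 - 0)/(2 - 0) = 0.039062

P(-2.5) = 15×L_0(-2.5) + 7×L_1(-2.5) + 2×L_2(-2.5) + (-8)×L_3(-2.5)
P(-2.5) = 8.406250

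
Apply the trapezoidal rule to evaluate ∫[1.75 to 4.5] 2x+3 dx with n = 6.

f(x) = 2x+3
a = 1.75, b = 4.5, n = 6
h = (b - a)/n = 0.458333

Trapezoidal rule: (h/2)[f(x₀) + 2f(x₁) + 2f(x₂) + ... + f(xₙ)]

x_0 = 1.7500, f(x_0) = 6.500000, coefficient = 1
x_1 = 2.2083, f(x_1) = 7.416667, coefficient = 2
x_2 = 2.6667, f(x_2) = 8.333333, coefficient = 2
x_3 = 3.1250, f(x_3) = 9.250000, coefficient = 2
x_4 = 3.5833, f(x_4) = 10.166667, coefficient = 2
x_5 = 4.0417, f(x_5) = 11.083333, coefficient = 2
x_6 = 4.5000, f(x_6) = 12.000000, coefficient = 1

I ≈ (0.458333/2) × 111.000000 = 25.437500
Exact value: 25.437500
Error: 0.000000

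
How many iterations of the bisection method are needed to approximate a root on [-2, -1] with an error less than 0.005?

We need (b-a)/2^n ≤ 0.005
(-1 - (-2))/2^n ≤ 0.005
1/2^n ≤ 0.005
2^n ≥ 200
n ≥ log₂(200) = 7.64
n ≥ 8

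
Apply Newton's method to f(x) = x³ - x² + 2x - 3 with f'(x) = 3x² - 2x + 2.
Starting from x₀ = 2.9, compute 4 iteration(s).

f(x) = x³ - x² + 2x - 3
f'(x) = 3x² - 2x + 2
x₀ = 2.9

Newton-Raphson formula: x_{n+1} = x_n - f(x_n)/f'(x_n)

Iteration 1:
  f(2.900000) = 18.779000
  f'(2.900000) = 21.430000
  x_1 = 2.900000 - 18.779000/21.430000 = 2.023705
Iteration 2:
  f(2.023705) = 5.239874
  f'(2.023705) = 10.238737
  x_2 = 2.023705 - 5.239874/10.238737 = 1.511936
Iteration 3:
  f(1.511936) = 1.194130
  f'(1.511936) = 5.833976
  x_3 = 1.511936 - 1.194130/5.833976 = 1.307250
Iteration 4:
  f(1.307250) = 0.139561
  f'(1.307250) = 4.512209
  x_4 = 1.307250 - 0.139561/4.512209 = 1.276321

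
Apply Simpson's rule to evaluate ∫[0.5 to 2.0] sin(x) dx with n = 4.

f(x) = sin(x)
a = 0.5, b = 2.0, n = 4
h = (b - a)/n = 0.375000

Simpson's rule: (h/3)[f(x₀) + 4f(x₁) + 2f(x₂) + ... + f(xₙ)]

x_0 = 0.5000, f(x_0) = 0.479426, coefficient = 1
x_1 = 0.8750, f(x_1) = 0.767544, coefficient = 4
x_2 = 1.2500, f(x_2) = 0.948985, coefficient = 2
x_3 = 1.6250, f(x_3) = 0.998531, coefficient = 4
x_4 = 2.0000, f(x_4) = 0.909297, coefficient = 1

I ≈ (0.375000/3) × 10.350992 = 1.293874
Exact value: 1.293729
Error: 0.000145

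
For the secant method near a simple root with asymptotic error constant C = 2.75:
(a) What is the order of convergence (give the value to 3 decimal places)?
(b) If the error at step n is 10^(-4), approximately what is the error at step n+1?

(a) Secant method has superlinear convergence with order φ = (1+√5)/2 ≈ 1.618.
    This means |e_{n+1}| ≈ C|e_n|^1.618.

(b) With |e_n| = 10^(-4) and C = 2.75:
    |e_{n+1}| ≈ 2.75 × (10^(-4))^1.618 = 2.75 × 10^(-6.47)

(a) ≈ 1.618 (golden ratio); (b) |e_{n+1}| ≈ 9.272e-07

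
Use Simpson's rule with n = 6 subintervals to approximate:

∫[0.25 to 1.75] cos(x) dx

f(x) = cos(x)
a = 0.25, b = 1.75, n = 6
h = (b - a)/n = 0.250000

Simpson's rule: (h/3)[f(x₀) + 4f(x₁) + 2f(x₂) + ... + f(xₙ)]

x_0 = 0.2500, f(x_0) = 0.968912, coefficient = 1
x_1 = 0.5000, f(x_1) = 0.877583, coefficient = 4
x_2 = 0.7500, f(x_2) = 0.731689, coefficient = 2
x_3 = 1.0000, f(x_3) = 0.540302, coefficient = 4
x_4 = 1.2500, f(x_4) = 0.315322, coefficient = 2
x_5 = 1.5000, f(x_5) = 0.070737, coefficient = 4
x_6 = 1.7500, f(x_6) = -0.178246, coefficient = 1

I ≈ (0.250000/3) × 8.839177 = 0.736598
Exact value: 0.736582
Error: 0.000016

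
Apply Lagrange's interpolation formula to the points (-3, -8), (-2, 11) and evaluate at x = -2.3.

Lagrange interpolation formula:
P(x) = Σ yᵢ × Lᵢ(x)
where Lᵢ(x) = Π_{j≠i} (x - xⱼ)/(xᵢ - xⱼ)

L_0(-2.3) = (-2.3 - (-2))/(-3 - (-2)) = 0.300000
L_1(-2.3) = (-2.3 - (-3))/(-2 - (-3)) = 0.700000

P(-2.3) = (-8)×L_0(-2.3) + 11×L_1(-2.3)
P(-2.3) = 5.300000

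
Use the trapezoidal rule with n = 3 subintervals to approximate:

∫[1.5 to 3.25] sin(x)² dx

f(x) = sin(x)²
a = 1.5, b = 3.25, n = 3
h = (b - a)/n = 0.583333

Trapezoidal rule: (h/2)[f(x₀) + 2f(x₁) + 2f(x₂) + ... + f(xₙ)]

x_0 = 1.5000, f(x_0) = 0.994996, coefficient = 1
x_1 = 2.0833, f(x_1) = 0.759518, coefficient = 2
x_2 = 2.6667, f(x_2) = 0.209098, coefficient = 2
x_3 = 3.2500, f(x_3) = 0.011706, coefficient = 1

I ≈ (0.583333/2) × 2.943935 = 0.858648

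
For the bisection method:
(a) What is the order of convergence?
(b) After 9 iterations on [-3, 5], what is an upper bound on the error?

(a) Bisection has linear (order 1) convergence; the error is halved each step.

(b) Error bound = (b-a)/2^n = (5 - (-3))/2^{9}
    = 8/2^{9}

(a) 1 (linear); (b) error ≤ 1.56e-02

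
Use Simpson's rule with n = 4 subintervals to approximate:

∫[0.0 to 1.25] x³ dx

f(x) = x³
a = 0.0, b = 1.25, n = 4
h = (b - a)/n = 0.312500

Simpson's rule: (h/3)[f(x₀) + 4f(x₁) + 2f(x₂) + ... + f(xₙ)]

x_0 = 0.0000, f(x_0) = 0.000000, coefficient = 1
x_1 = 0.3125, f(x_1) = 0.030518, coefficient = 4
x_2 = 0.6250, f(x_2) = 0.244141, coefficient = 2
x_3 = 0.9375, f(x_3) = 0.823975, coefficient = 4
x_4 = 1.2500, f(x_4) = 1.953125, coefficient = 1

I ≈ (0.312500/3) × 5.859375 = 0.610352
Exact value: 0.610352
Error: 0.000000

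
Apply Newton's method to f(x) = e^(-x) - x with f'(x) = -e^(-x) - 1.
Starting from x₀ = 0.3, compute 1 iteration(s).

f(x) = e^(-x) - x
f'(x) = -e^(-x) - 1
x₀ = 0.3

Newton-Raphson formula: x_{n+1} = x_n - f(x_n)/f'(x_n)

Iteration 1:
  f(0.300000) = 0.440818
  f'(0.300000) = -1.740818
  x_1 = 0.300000 - 0.440818/(-1.740818) = 0.553225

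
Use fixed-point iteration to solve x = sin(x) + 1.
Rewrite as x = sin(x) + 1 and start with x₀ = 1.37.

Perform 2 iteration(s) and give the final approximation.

Equation: x = sin(x) + 1
Fixed-point form: x = sin(x) + 1
x₀ = 1.37

x_1 = g(1.370000) = 1.979908
x_2 = g(1.979908) = 1.917475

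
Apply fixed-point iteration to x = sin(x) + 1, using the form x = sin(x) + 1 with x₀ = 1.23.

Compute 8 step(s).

Equation: x = sin(x) + 1
Fixed-point form: x = sin(x) + 1
x₀ = 1.23

x_1 = g(1.230000) = 1.942489
x_2 = g(1.942489) = 1.931714
x_3 = g(1.931714) = 1.935573
x_4 = g(1.935573) = 1.934203
x_5 = g(1.934203) = 1.934691
x_6 = g(1.934691) = 1.934518
x_7 = g(1.934518) = 1.934579
x_8 = g(1.934579) = 1.934557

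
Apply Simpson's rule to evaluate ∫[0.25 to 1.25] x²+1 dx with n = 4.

f(x) = x²+1
a = 0.25, b = 1.25, n = 4
h = (b - a)/n = 0.250000

Simpson's rule: (h/3)[f(x₀) + 4f(x₁) + 2f(x₂) + ... + f(xₙ)]

x_0 = 0.2500, f(x_0) = 1.062500, coefficient = 1
x_1 = 0.5000, f(x_1) = 1.250000, coefficient = 4
x_2 = 0.7500, f(x_2) = 1.562500, coefficient = 2
x_3 = 1.0000, f(x_3) = 2.000000, coefficient = 4
x_4 = 1.2500, f(x_4) = 2.562500, coefficient = 1

I ≈ (0.250000/3) × 19.750000 = 1.645833
Exact value: 1.645833
Error: 0.000000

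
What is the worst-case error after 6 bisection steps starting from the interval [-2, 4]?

Bisection error bound: |error| ≤ (b-a)/2^n
|error| ≤ (4 - (-2))/2^6 = 6/2^6
|error| ≤ 0.0937500000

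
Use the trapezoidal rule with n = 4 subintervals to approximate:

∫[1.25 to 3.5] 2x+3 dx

f(x) = 2x+3
a = 1.25, b = 3.5, n = 4
h = (b - a)/n = 0.562500

Trapezoidal rule: (h/2)[f(x₀) + 2f(x₁) + 2f(x₂) + ... + f(xₙ)]

x_0 = 1.2500, f(x_0) = 5.500000, coefficient = 1
x_1 = 1.8125, f(x_1) = 6.625000, coefficient = 2
x_2 = 2.3750, f(x_2) = 7.750000, coefficient = 2
x_3 = 2.9375, f(x_3) = 8.875000, coefficient = 2
x_4 = 3.5000, f(x_4) = 10.000000, coefficient = 1

I ≈ (0.562500/2) × 62.000000 = 17.437500
Exact value: 17.437500
Error: 0.000000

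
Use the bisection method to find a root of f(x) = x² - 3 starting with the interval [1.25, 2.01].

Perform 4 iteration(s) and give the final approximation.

f(x) = x² - 3
Initial interval: [1.25, 2.01]

Iteration 1:
  c_1 = (1.250000 + 2.010000)/2 = 1.630000
  f(c_1) = f(1.630000) = -0.343100
  f(a) × f(c) ≥ 0, new interval: [1.630000, 2.010000]
Iteration 2:
  c_2 = (1.630000 + 2.010000)/2 = 1.820000
  f(c_2) = f(1.820000) = 0.312400
  f(a) × f(c) < 0, new interval: [1.630000, 1.820000]
Iteration 3:
  c_3 = (1.630000 + 1.820000)/2 = 1.725000
  f(c_3) = f(1.725000) = -0.024375
  f(a) × f(c) ≥ 0, new interval: [1.725000, 1.820000]
Iteration 4:
  c_4 = (1.725000 + 1.820000)/2 = 1.772500
  f(c_4) = f(1.772500) = 0.141756
  f(a) × f(c) < 0, new interval: [1.725000, 1.772500]

After 4 iteration(s), the approximation is c_4 = 1.772500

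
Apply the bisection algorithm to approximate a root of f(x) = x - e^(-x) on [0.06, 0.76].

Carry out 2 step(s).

f(x) = x - e^(-x)
Initial interval: [0.06, 0.76]

Iteration 1:
  c_1 = (0.060000 + 0.760000)/2 = 0.410000
  f(c_1) = f(0.410000) = -0.253650
  f(a) × f(c) ≥ 0, new interval: [0.410000, 0.760000]
Iteration 2:
  c_2 = (0.410000 + 0.760000)/2 = 0.585000
  f(c_2) = f(0.585000) = 0.027894
  f(a) × f(c) < 0, new interval: [0.410000, 0.585000]

After 2 iteration(s), the approximation is c_2 = 0.585000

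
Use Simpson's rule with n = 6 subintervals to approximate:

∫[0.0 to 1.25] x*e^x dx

f(x) = x*e^x
a = 0.0, b = 1.25, n = 6
h = (b - a)/n = 0.208333

Simpson's rule: (h/3)[f(x₀) + 4f(x₁) + 2f(x₂) + ... + f(xₙ)]

x_0 = 0.0000, f(x_0) = 0.000000, coefficient = 1
x_1 = 0.2083, f(x_1) = 0.256588, coefficient = 4
x_2 = 0.4167, f(x_2) = 0.632040, coefficient = 2
x_3 = 0.6250, f(x_3) = 1.167654, coefficient = 4
x_4 = 0.8333, f(x_4) = 1.917480, coefficient = 2
x_5 = 1.0417, f(x_5) = 2.952017, coefficient = 4
x_6 = 1.2500, f(x_6) = 4.362929, coefficient = 1

I ≈ (0.208333/3) × 26.967005 = 1.872709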